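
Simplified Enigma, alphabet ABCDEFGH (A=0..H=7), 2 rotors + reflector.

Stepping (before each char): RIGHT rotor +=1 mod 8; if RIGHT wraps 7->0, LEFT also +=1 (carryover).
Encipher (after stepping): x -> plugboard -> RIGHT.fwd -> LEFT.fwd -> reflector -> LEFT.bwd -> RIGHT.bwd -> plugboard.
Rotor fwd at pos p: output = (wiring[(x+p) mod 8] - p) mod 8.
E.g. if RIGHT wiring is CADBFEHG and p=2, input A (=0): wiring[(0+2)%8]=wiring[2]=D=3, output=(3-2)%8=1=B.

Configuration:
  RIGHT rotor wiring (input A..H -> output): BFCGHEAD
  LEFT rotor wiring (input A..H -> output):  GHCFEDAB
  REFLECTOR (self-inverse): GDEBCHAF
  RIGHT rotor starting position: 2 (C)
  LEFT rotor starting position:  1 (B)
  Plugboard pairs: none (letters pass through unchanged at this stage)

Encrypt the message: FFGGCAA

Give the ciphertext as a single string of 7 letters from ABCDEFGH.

Answer: EABCFHH

Derivation:
Char 1 ('F'): step: R->3, L=1; F->plug->F->R->G->L->A->refl->G->L'->A->R'->E->plug->E
Char 2 ('F'): step: R->4, L=1; F->plug->F->R->B->L->B->refl->D->L'->D->R'->A->plug->A
Char 3 ('G'): step: R->5, L=1; G->plug->G->R->B->L->B->refl->D->L'->D->R'->B->plug->B
Char 4 ('G'): step: R->6, L=1; G->plug->G->R->B->L->B->refl->D->L'->D->R'->C->plug->C
Char 5 ('C'): step: R->7, L=1; C->plug->C->R->G->L->A->refl->G->L'->A->R'->F->plug->F
Char 6 ('A'): step: R->0, L->2 (L advanced); A->plug->A->R->B->L->D->refl->B->L'->D->R'->H->plug->H
Char 7 ('A'): step: R->1, L=2; A->plug->A->R->E->L->G->refl->A->L'->A->R'->H->plug->H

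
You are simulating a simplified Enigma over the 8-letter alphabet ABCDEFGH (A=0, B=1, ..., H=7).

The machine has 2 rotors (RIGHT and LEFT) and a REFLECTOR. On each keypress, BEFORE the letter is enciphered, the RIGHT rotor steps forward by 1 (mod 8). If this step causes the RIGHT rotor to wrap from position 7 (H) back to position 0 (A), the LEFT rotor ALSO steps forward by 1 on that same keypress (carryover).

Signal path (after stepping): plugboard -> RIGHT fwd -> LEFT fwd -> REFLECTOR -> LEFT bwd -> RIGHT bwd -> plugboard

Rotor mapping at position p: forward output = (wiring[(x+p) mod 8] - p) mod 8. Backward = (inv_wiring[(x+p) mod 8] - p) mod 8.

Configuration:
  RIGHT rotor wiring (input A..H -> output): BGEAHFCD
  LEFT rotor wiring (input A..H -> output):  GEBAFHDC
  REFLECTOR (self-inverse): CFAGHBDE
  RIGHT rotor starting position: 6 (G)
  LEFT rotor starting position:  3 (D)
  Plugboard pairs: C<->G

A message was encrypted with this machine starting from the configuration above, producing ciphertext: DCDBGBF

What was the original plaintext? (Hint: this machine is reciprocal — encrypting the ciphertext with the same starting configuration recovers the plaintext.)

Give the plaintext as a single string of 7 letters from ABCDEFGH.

Answer: GEHEDAH

Derivation:
Char 1 ('D'): step: R->7, L=3; D->plug->D->R->F->L->D->refl->G->L'->H->R'->C->plug->G
Char 2 ('C'): step: R->0, L->4 (L advanced); C->plug->G->R->C->L->H->refl->E->L'->H->R'->E->plug->E
Char 3 ('D'): step: R->1, L=4; D->plug->D->R->G->L->F->refl->B->L'->A->R'->H->plug->H
Char 4 ('B'): step: R->2, L=4; B->plug->B->R->G->L->F->refl->B->L'->A->R'->E->plug->E
Char 5 ('G'): step: R->3, L=4; G->plug->C->R->C->L->H->refl->E->L'->H->R'->D->plug->D
Char 6 ('B'): step: R->4, L=4; B->plug->B->R->B->L->D->refl->G->L'->D->R'->A->plug->A
Char 7 ('F'): step: R->5, L=4; F->plug->F->R->H->L->E->refl->H->L'->C->R'->H->plug->H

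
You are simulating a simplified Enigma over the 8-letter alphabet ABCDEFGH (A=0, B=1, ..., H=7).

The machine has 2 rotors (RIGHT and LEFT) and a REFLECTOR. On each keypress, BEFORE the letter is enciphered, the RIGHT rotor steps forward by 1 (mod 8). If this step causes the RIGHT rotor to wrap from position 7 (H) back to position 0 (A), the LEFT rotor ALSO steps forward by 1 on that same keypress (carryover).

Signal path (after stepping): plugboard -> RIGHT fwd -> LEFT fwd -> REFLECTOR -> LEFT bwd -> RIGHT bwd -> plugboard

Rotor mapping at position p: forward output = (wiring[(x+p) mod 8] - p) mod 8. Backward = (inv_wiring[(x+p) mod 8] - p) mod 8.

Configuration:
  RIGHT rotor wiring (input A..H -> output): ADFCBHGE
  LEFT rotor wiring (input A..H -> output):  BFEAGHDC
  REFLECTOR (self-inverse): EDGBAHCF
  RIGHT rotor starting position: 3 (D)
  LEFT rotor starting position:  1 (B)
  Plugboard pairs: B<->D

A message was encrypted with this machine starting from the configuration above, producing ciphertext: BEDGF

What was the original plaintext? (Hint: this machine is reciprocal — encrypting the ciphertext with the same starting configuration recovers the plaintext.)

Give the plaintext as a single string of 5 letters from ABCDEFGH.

Char 1 ('B'): step: R->4, L=1; B->plug->D->R->A->L->E->refl->A->L'->H->R'->F->plug->F
Char 2 ('E'): step: R->5, L=1; E->plug->E->R->G->L->B->refl->D->L'->B->R'->B->plug->D
Char 3 ('D'): step: R->6, L=1; D->plug->B->R->G->L->B->refl->D->L'->B->R'->H->plug->H
Char 4 ('G'): step: R->7, L=1; G->plug->G->R->A->L->E->refl->A->L'->H->R'->H->plug->H
Char 5 ('F'): step: R->0, L->2 (L advanced); F->plug->F->R->H->L->D->refl->B->L'->E->R'->H->plug->H

Answer: FDHHH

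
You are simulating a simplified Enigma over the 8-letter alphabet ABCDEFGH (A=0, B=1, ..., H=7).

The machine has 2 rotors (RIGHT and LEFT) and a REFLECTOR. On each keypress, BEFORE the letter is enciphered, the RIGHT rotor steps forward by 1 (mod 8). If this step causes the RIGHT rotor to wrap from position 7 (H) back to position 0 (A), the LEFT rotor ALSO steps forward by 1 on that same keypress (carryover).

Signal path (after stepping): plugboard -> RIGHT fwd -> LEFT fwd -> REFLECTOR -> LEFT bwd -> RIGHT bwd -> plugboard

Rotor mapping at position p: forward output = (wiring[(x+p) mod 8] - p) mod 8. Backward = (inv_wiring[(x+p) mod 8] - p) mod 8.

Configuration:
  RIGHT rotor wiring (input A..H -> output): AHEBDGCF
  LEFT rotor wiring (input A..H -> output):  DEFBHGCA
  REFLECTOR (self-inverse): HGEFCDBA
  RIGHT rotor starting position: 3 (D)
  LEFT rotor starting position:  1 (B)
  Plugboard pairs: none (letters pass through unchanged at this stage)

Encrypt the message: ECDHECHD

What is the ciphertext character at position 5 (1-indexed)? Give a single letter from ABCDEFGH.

Char 1 ('E'): step: R->4, L=1; E->plug->E->R->E->L->F->refl->D->L'->A->R'->G->plug->G
Char 2 ('C'): step: R->5, L=1; C->plug->C->R->A->L->D->refl->F->L'->E->R'->G->plug->G
Char 3 ('D'): step: R->6, L=1; D->plug->D->R->B->L->E->refl->C->L'->H->R'->B->plug->B
Char 4 ('H'): step: R->7, L=1; H->plug->H->R->D->L->G->refl->B->L'->F->R'->D->plug->D
Char 5 ('E'): step: R->0, L->2 (L advanced); E->plug->E->R->D->L->E->refl->C->L'->H->R'->B->plug->B

B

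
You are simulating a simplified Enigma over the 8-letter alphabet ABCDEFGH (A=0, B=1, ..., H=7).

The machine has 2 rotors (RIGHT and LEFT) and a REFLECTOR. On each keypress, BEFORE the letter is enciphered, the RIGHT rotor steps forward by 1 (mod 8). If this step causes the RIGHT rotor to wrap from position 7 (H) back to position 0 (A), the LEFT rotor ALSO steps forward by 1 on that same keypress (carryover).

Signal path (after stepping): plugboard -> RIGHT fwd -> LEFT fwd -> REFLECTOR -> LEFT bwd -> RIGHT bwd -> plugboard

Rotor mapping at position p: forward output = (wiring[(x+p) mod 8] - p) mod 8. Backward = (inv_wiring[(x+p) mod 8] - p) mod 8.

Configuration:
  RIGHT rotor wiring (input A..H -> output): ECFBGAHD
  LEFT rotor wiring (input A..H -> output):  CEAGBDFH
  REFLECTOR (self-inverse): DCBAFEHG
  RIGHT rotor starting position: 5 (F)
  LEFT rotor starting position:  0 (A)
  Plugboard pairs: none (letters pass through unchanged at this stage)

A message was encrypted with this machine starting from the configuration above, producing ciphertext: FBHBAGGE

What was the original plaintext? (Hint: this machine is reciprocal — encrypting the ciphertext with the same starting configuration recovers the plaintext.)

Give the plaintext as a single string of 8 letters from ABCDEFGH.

Char 1 ('F'): step: R->6, L=0; F->plug->F->R->D->L->G->refl->H->L'->H->R'->E->plug->E
Char 2 ('B'): step: R->7, L=0; B->plug->B->R->F->L->D->refl->A->L'->C->R'->E->plug->E
Char 3 ('H'): step: R->0, L->1 (L advanced); H->plug->H->R->D->L->A->refl->D->L'->A->R'->F->plug->F
Char 4 ('B'): step: R->1, L=1; B->plug->B->R->E->L->C->refl->B->L'->H->R'->E->plug->E
Char 5 ('A'): step: R->2, L=1; A->plug->A->R->D->L->A->refl->D->L'->A->R'->H->plug->H
Char 6 ('G'): step: R->3, L=1; G->plug->G->R->H->L->B->refl->C->L'->E->R'->D->plug->D
Char 7 ('G'): step: R->4, L=1; G->plug->G->R->B->L->H->refl->G->L'->G->R'->F->plug->F
Char 8 ('E'): step: R->5, L=1; E->plug->E->R->F->L->E->refl->F->L'->C->R'->B->plug->B

Answer: EEFEHDFB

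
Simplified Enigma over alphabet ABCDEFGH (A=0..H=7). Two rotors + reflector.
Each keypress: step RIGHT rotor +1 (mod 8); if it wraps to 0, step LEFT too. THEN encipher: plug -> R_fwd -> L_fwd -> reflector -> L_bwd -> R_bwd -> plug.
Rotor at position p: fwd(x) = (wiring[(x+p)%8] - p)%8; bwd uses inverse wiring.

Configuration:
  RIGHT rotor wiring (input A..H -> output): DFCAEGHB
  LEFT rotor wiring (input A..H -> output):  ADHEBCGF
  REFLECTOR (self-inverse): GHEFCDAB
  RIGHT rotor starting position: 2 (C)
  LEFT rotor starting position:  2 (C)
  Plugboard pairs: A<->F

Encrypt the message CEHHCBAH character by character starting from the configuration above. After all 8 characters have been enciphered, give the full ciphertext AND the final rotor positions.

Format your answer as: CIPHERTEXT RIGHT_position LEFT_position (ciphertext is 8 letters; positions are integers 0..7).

Char 1 ('C'): step: R->3, L=2; C->plug->C->R->D->L->A->refl->G->L'->G->R'->E->plug->E
Char 2 ('E'): step: R->4, L=2; E->plug->E->R->H->L->B->refl->H->L'->C->R'->B->plug->B
Char 3 ('H'): step: R->5, L=2; H->plug->H->R->H->L->B->refl->H->L'->C->R'->B->plug->B
Char 4 ('H'): step: R->6, L=2; H->plug->H->R->A->L->F->refl->D->L'->F->R'->C->plug->C
Char 5 ('C'): step: R->7, L=2; C->plug->C->R->G->L->G->refl->A->L'->D->R'->D->plug->D
Char 6 ('B'): step: R->0, L->3 (L advanced); B->plug->B->R->F->L->F->refl->D->L'->D->R'->A->plug->F
Char 7 ('A'): step: R->1, L=3; A->plug->F->R->G->L->A->refl->G->L'->B->R'->B->plug->B
Char 8 ('H'): step: R->2, L=3; H->plug->H->R->D->L->D->refl->F->L'->F->R'->E->plug->E
Final: ciphertext=EBBCDFBE, RIGHT=2, LEFT=3

Answer: EBBCDFBE 2 3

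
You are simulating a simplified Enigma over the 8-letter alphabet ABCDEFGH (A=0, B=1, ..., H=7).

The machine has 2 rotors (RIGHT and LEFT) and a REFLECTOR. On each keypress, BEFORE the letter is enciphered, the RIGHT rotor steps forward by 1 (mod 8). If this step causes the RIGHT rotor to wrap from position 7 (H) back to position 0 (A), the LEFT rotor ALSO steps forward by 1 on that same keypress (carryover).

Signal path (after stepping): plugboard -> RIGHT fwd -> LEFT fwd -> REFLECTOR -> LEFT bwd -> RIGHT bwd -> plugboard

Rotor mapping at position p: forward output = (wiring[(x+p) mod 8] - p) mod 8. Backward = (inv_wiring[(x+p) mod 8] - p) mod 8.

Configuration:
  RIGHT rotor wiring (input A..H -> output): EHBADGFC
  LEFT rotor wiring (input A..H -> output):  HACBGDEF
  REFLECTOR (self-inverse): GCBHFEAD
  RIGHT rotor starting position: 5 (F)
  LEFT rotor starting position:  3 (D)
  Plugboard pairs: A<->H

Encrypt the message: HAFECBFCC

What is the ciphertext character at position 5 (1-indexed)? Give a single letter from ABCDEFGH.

Char 1 ('H'): step: R->6, L=3; H->plug->A->R->H->L->H->refl->D->L'->B->R'->D->plug->D
Char 2 ('A'): step: R->7, L=3; A->plug->H->R->G->L->F->refl->E->L'->F->R'->B->plug->B
Char 3 ('F'): step: R->0, L->4 (L advanced); F->plug->F->R->G->L->G->refl->A->L'->C->R'->H->plug->A
Char 4 ('E'): step: R->1, L=4; E->plug->E->R->F->L->E->refl->F->L'->H->R'->C->plug->C
Char 5 ('C'): step: R->2, L=4; C->plug->C->R->B->L->H->refl->D->L'->E->R'->D->plug->D

D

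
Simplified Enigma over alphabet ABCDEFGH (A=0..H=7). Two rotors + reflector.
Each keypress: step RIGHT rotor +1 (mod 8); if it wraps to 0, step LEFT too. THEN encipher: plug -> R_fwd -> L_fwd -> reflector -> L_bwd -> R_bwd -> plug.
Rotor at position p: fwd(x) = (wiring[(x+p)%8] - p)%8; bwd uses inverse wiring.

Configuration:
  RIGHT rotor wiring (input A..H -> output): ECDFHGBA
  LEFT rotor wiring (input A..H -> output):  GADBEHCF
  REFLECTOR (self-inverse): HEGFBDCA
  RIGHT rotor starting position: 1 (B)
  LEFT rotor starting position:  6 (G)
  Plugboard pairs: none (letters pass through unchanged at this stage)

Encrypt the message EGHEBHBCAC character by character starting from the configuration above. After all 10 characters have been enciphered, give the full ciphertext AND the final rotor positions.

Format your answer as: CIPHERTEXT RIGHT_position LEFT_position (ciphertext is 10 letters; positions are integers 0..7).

Char 1 ('E'): step: R->2, L=6; E->plug->E->R->H->L->B->refl->E->L'->A->R'->H->plug->H
Char 2 ('G'): step: R->3, L=6; G->plug->G->R->H->L->B->refl->E->L'->A->R'->H->plug->H
Char 3 ('H'): step: R->4, L=6; H->plug->H->R->B->L->H->refl->A->L'->C->R'->B->plug->B
Char 4 ('E'): step: R->5, L=6; E->plug->E->R->F->L->D->refl->F->L'->E->R'->B->plug->B
Char 5 ('B'): step: R->6, L=6; B->plug->B->R->C->L->A->refl->H->L'->B->R'->G->plug->G
Char 6 ('H'): step: R->7, L=6; H->plug->H->R->C->L->A->refl->H->L'->B->R'->A->plug->A
Char 7 ('B'): step: R->0, L->7 (L advanced); B->plug->B->R->C->L->B->refl->E->L'->D->R'->C->plug->C
Char 8 ('C'): step: R->1, L=7; C->plug->C->R->E->L->C->refl->G->L'->A->R'->F->plug->F
Char 9 ('A'): step: R->2, L=7; A->plug->A->R->B->L->H->refl->A->L'->G->R'->F->plug->F
Char 10 ('C'): step: R->3, L=7; C->plug->C->R->D->L->E->refl->B->L'->C->R'->A->plug->A
Final: ciphertext=HHBBGACFFA, RIGHT=3, LEFT=7

Answer: HHBBGACFFA 3 7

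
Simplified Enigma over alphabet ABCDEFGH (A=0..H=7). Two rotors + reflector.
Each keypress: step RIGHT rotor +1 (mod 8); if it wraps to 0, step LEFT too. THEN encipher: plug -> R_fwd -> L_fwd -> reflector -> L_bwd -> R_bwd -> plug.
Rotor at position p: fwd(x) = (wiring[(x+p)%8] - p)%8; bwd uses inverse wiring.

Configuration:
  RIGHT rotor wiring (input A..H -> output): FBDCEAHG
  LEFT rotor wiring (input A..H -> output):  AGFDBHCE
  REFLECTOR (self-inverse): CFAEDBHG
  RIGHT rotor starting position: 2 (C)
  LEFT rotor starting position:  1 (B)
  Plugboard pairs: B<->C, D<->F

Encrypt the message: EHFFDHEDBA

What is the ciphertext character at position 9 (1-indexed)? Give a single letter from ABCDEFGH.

Char 1 ('E'): step: R->3, L=1; E->plug->E->R->D->L->A->refl->C->L'->C->R'->F->plug->D
Char 2 ('H'): step: R->4, L=1; H->plug->H->R->G->L->D->refl->E->L'->B->R'->E->plug->E
Char 3 ('F'): step: R->5, L=1; F->plug->D->R->A->L->F->refl->B->L'->F->R'->G->plug->G
Char 4 ('F'): step: R->6, L=1; F->plug->D->R->D->L->A->refl->C->L'->C->R'->H->plug->H
Char 5 ('D'): step: R->7, L=1; D->plug->F->R->F->L->B->refl->F->L'->A->R'->H->plug->H
Char 6 ('H'): step: R->0, L->2 (L advanced); H->plug->H->R->G->L->G->refl->H->L'->C->R'->D->plug->F
Char 7 ('E'): step: R->1, L=2; E->plug->E->R->H->L->E->refl->D->L'->A->R'->A->plug->A
Char 8 ('D'): step: R->2, L=2; D->plug->F->R->E->L->A->refl->C->L'->F->R'->E->plug->E
Char 9 ('B'): step: R->3, L=2; B->plug->C->R->F->L->C->refl->A->L'->E->R'->D->plug->F

F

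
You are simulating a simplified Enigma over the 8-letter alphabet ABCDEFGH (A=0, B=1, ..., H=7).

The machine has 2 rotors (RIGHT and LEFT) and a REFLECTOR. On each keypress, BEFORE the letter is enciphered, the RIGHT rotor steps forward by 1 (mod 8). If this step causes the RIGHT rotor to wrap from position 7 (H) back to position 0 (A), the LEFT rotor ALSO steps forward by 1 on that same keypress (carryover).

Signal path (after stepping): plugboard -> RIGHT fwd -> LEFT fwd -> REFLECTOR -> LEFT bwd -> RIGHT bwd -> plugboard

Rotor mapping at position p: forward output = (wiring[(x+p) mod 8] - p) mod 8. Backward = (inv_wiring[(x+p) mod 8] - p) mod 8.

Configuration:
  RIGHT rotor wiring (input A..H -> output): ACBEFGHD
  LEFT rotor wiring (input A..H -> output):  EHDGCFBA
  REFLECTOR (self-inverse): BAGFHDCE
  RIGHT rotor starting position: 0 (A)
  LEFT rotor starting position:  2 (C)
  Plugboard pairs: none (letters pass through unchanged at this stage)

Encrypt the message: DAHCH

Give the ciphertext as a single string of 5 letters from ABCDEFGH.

Char 1 ('D'): step: R->1, L=2; D->plug->D->R->E->L->H->refl->E->L'->B->R'->A->plug->A
Char 2 ('A'): step: R->2, L=2; A->plug->A->R->H->L->F->refl->D->L'->D->R'->C->plug->C
Char 3 ('H'): step: R->3, L=2; H->plug->H->R->G->L->C->refl->G->L'->F->R'->F->plug->F
Char 4 ('C'): step: R->4, L=2; C->plug->C->R->D->L->D->refl->F->L'->H->R'->D->plug->D
Char 5 ('H'): step: R->5, L=2; H->plug->H->R->A->L->B->refl->A->L'->C->R'->B->plug->B

Answer: ACFDB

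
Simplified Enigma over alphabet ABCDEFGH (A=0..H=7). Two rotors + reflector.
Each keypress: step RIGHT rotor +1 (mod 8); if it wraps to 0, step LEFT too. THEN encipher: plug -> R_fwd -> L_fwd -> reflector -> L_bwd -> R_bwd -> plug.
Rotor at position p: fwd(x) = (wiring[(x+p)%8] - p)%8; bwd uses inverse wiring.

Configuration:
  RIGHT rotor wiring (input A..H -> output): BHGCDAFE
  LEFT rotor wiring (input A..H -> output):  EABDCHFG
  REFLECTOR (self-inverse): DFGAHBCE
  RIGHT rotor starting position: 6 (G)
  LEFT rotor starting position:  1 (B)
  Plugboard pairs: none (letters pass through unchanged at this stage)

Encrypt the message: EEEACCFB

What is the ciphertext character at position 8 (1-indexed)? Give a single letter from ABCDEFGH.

Char 1 ('E'): step: R->7, L=1; E->plug->E->R->D->L->B->refl->F->L'->G->R'->H->plug->H
Char 2 ('E'): step: R->0, L->2 (L advanced); E->plug->E->R->D->L->F->refl->B->L'->B->R'->A->plug->A
Char 3 ('E'): step: R->1, L=2; E->plug->E->R->H->L->G->refl->C->L'->G->R'->A->plug->A
Char 4 ('A'): step: R->2, L=2; A->plug->A->R->E->L->D->refl->A->L'->C->R'->F->plug->F
Char 5 ('C'): step: R->3, L=2; C->plug->C->R->F->L->E->refl->H->L'->A->R'->B->plug->B
Char 6 ('C'): step: R->4, L=2; C->plug->C->R->B->L->B->refl->F->L'->D->R'->F->plug->F
Char 7 ('F'): step: R->5, L=2; F->plug->F->R->B->L->B->refl->F->L'->D->R'->A->plug->A
Char 8 ('B'): step: R->6, L=2; B->plug->B->R->G->L->C->refl->G->L'->H->R'->A->plug->A

A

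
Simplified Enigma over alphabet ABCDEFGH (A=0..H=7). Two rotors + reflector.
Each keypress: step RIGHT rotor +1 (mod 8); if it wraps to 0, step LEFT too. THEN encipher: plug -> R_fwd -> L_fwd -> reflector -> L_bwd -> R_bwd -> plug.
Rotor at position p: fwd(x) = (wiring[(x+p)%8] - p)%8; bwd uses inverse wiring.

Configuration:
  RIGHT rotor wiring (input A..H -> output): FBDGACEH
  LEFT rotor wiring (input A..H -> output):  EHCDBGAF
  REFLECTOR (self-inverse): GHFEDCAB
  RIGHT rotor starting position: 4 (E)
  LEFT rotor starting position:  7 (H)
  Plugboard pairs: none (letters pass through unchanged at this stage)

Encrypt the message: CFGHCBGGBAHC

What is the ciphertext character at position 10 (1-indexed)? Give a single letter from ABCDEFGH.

Char 1 ('C'): step: R->5, L=7; C->plug->C->R->C->L->A->refl->G->L'->A->R'->D->plug->D
Char 2 ('F'): step: R->6, L=7; F->plug->F->R->A->L->G->refl->A->L'->C->R'->G->plug->G
Char 3 ('G'): step: R->7, L=7; G->plug->G->R->D->L->D->refl->E->L'->E->R'->D->plug->D
Char 4 ('H'): step: R->0, L->0 (L advanced); H->plug->H->R->H->L->F->refl->C->L'->C->R'->F->plug->F
Char 5 ('C'): step: R->1, L=0; C->plug->C->R->F->L->G->refl->A->L'->G->R'->G->plug->G
Char 6 ('B'): step: R->2, L=0; B->plug->B->R->E->L->B->refl->H->L'->B->R'->A->plug->A
Char 7 ('G'): step: R->3, L=0; G->plug->G->R->G->L->A->refl->G->L'->F->R'->B->plug->B
Char 8 ('G'): step: R->4, L=0; G->plug->G->R->H->L->F->refl->C->L'->C->R'->H->plug->H
Char 9 ('B'): step: R->5, L=0; B->plug->B->R->H->L->F->refl->C->L'->C->R'->C->plug->C
Char 10 ('A'): step: R->6, L=0; A->plug->A->R->G->L->A->refl->G->L'->F->R'->E->plug->E

E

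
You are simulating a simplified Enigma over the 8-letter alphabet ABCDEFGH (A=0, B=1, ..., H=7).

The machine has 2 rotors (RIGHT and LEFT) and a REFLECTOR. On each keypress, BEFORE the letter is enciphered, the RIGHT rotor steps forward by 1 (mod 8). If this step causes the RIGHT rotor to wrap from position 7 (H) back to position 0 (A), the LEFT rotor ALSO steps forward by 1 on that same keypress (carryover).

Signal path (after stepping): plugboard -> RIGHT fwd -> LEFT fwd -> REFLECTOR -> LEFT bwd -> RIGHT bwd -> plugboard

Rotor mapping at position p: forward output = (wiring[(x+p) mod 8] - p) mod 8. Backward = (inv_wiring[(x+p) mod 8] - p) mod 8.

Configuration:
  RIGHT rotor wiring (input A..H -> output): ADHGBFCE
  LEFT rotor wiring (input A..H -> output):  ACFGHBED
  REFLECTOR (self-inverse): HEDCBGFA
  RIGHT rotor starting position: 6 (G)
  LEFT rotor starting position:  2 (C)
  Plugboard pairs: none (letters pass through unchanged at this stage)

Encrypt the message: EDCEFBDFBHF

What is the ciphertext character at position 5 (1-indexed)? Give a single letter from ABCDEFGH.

Char 1 ('E'): step: R->7, L=2; E->plug->E->R->H->L->A->refl->H->L'->D->R'->H->plug->H
Char 2 ('D'): step: R->0, L->3 (L advanced); D->plug->D->R->G->L->H->refl->A->L'->E->R'->H->plug->H
Char 3 ('C'): step: R->1, L=3; C->plug->C->R->F->L->F->refl->G->L'->C->R'->A->plug->A
Char 4 ('E'): step: R->2, L=3; E->plug->E->R->A->L->D->refl->C->L'->H->R'->C->plug->C
Char 5 ('F'): step: R->3, L=3; F->plug->F->R->F->L->F->refl->G->L'->C->R'->C->plug->C

C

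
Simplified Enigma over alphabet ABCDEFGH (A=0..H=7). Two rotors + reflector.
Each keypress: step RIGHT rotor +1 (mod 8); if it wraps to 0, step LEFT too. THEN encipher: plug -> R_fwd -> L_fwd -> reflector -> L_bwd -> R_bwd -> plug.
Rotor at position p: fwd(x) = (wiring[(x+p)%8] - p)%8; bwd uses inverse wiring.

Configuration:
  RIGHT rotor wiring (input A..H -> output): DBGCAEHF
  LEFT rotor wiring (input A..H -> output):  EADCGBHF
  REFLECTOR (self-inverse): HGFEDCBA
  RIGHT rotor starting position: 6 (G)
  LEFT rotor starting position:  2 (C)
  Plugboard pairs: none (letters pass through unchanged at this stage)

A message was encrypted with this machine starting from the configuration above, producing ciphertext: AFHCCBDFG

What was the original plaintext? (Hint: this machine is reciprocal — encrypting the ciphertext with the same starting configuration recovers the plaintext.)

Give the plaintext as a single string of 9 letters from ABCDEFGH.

Answer: BCBAHEEHC

Derivation:
Char 1 ('A'): step: R->7, L=2; A->plug->A->R->G->L->C->refl->F->L'->E->R'->B->plug->B
Char 2 ('F'): step: R->0, L->3 (L advanced); F->plug->F->R->E->L->C->refl->F->L'->G->R'->C->plug->C
Char 3 ('H'): step: R->1, L=3; H->plug->H->R->C->L->G->refl->B->L'->F->R'->B->plug->B
Char 4 ('C'): step: R->2, L=3; C->plug->C->R->G->L->F->refl->C->L'->E->R'->A->plug->A
Char 5 ('C'): step: R->3, L=3; C->plug->C->R->B->L->D->refl->E->L'->D->R'->H->plug->H
Char 6 ('B'): step: R->4, L=3; B->plug->B->R->A->L->H->refl->A->L'->H->R'->E->plug->E
Char 7 ('D'): step: R->5, L=3; D->plug->D->R->G->L->F->refl->C->L'->E->R'->E->plug->E
Char 8 ('F'): step: R->6, L=3; F->plug->F->R->E->L->C->refl->F->L'->G->R'->H->plug->H
Char 9 ('G'): step: R->7, L=3; G->plug->G->R->F->L->B->refl->G->L'->C->R'->C->plug->C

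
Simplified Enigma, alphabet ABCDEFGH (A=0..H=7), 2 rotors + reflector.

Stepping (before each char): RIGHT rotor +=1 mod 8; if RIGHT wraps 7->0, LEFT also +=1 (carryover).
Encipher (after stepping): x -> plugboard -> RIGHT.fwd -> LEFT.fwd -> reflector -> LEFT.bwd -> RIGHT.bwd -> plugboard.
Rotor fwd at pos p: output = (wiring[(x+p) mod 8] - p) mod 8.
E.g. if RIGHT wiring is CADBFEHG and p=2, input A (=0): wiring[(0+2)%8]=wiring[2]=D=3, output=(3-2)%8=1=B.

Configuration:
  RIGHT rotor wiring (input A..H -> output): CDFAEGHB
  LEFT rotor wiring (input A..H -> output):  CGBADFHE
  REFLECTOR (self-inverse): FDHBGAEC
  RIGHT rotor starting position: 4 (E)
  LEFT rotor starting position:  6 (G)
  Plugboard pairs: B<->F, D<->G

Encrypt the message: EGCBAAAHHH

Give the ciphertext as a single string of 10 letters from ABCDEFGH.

Answer: DEHCGCEDBE

Derivation:
Char 1 ('E'): step: R->5, L=6; E->plug->E->R->G->L->F->refl->A->L'->D->R'->G->plug->D
Char 2 ('G'): step: R->6, L=6; G->plug->D->R->F->L->C->refl->H->L'->H->R'->E->plug->E
Char 3 ('C'): step: R->7, L=6; C->plug->C->R->E->L->D->refl->B->L'->A->R'->H->plug->H
Char 4 ('B'): step: R->0, L->7 (L advanced); B->plug->F->R->G->L->G->refl->E->L'->F->R'->C->plug->C
Char 5 ('A'): step: R->1, L=7; A->plug->A->R->C->L->H->refl->C->L'->D->R'->D->plug->G
Char 6 ('A'): step: R->2, L=7; A->plug->A->R->D->L->C->refl->H->L'->C->R'->C->plug->C
Char 7 ('A'): step: R->3, L=7; A->plug->A->R->F->L->E->refl->G->L'->G->R'->E->plug->E
Char 8 ('H'): step: R->4, L=7; H->plug->H->R->E->L->B->refl->D->L'->B->R'->G->plug->D
Char 9 ('H'): step: R->5, L=7; H->plug->H->R->H->L->A->refl->F->L'->A->R'->F->plug->B
Char 10 ('H'): step: R->6, L=7; H->plug->H->R->A->L->F->refl->A->L'->H->R'->E->plug->E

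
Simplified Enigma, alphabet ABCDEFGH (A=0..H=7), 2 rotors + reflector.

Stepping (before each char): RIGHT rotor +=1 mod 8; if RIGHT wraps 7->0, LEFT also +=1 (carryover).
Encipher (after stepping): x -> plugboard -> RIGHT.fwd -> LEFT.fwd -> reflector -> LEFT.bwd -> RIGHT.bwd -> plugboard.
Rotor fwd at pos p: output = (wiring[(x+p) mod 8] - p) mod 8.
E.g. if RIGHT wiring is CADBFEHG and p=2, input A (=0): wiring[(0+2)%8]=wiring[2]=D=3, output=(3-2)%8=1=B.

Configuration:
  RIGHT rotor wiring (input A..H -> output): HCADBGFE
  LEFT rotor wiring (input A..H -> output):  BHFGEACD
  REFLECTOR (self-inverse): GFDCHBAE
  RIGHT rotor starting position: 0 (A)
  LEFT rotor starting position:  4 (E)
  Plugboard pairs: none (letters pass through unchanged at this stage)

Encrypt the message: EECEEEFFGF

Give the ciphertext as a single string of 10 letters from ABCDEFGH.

Char 1 ('E'): step: R->1, L=4; E->plug->E->R->F->L->D->refl->C->L'->H->R'->B->plug->B
Char 2 ('E'): step: R->2, L=4; E->plug->E->R->D->L->H->refl->E->L'->B->R'->B->plug->B
Char 3 ('C'): step: R->3, L=4; C->plug->C->R->D->L->H->refl->E->L'->B->R'->E->plug->E
Char 4 ('E'): step: R->4, L=4; E->plug->E->R->D->L->H->refl->E->L'->B->R'->C->plug->C
Char 5 ('E'): step: R->5, L=4; E->plug->E->R->F->L->D->refl->C->L'->H->R'->C->plug->C
Char 6 ('E'): step: R->6, L=4; E->plug->E->R->C->L->G->refl->A->L'->A->R'->H->plug->H
Char 7 ('F'): step: R->7, L=4; F->plug->F->R->C->L->G->refl->A->L'->A->R'->B->plug->B
Char 8 ('F'): step: R->0, L->5 (L advanced); F->plug->F->R->G->L->B->refl->F->L'->B->R'->E->plug->E
Char 9 ('G'): step: R->1, L=5; G->plug->G->R->D->L->E->refl->H->L'->H->R'->B->plug->B
Char 10 ('F'): step: R->2, L=5; F->plug->F->R->C->L->G->refl->A->L'->F->R'->G->plug->G

Answer: BBECCHBEBG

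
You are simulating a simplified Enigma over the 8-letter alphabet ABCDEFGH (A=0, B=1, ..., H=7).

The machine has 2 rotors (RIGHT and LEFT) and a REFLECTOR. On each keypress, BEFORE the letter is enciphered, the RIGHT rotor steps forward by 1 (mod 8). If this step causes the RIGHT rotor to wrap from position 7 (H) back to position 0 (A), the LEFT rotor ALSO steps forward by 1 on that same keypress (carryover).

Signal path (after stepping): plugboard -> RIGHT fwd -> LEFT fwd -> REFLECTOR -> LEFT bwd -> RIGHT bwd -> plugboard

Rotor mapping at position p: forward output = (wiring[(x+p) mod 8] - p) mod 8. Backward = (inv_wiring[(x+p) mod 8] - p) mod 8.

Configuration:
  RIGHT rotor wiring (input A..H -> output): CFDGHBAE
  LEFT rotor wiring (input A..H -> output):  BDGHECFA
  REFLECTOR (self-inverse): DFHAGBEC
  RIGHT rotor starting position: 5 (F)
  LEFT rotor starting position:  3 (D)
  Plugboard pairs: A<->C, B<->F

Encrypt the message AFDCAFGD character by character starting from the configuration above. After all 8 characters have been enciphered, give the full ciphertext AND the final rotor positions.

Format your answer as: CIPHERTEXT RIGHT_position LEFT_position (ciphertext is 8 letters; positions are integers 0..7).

Char 1 ('A'): step: R->6, L=3; A->plug->C->R->E->L->F->refl->B->L'->B->R'->G->plug->G
Char 2 ('F'): step: R->7, L=3; F->plug->B->R->D->L->C->refl->H->L'->C->R'->G->plug->G
Char 3 ('D'): step: R->0, L->4 (L advanced); D->plug->D->R->G->L->C->refl->H->L'->F->R'->B->plug->F
Char 4 ('C'): step: R->1, L=4; C->plug->A->R->E->L->F->refl->B->L'->C->R'->B->plug->F
Char 5 ('A'): step: R->2, L=4; A->plug->C->R->F->L->H->refl->C->L'->G->R'->E->plug->E
Char 6 ('F'): step: R->3, L=4; F->plug->B->R->E->L->F->refl->B->L'->C->R'->G->plug->G
Char 7 ('G'): step: R->4, L=4; G->plug->G->R->H->L->D->refl->A->L'->A->R'->D->plug->D
Char 8 ('D'): step: R->5, L=4; D->plug->D->R->F->L->H->refl->C->L'->G->R'->F->plug->B
Final: ciphertext=GGFFEGDB, RIGHT=5, LEFT=4

Answer: GGFFEGDB 5 4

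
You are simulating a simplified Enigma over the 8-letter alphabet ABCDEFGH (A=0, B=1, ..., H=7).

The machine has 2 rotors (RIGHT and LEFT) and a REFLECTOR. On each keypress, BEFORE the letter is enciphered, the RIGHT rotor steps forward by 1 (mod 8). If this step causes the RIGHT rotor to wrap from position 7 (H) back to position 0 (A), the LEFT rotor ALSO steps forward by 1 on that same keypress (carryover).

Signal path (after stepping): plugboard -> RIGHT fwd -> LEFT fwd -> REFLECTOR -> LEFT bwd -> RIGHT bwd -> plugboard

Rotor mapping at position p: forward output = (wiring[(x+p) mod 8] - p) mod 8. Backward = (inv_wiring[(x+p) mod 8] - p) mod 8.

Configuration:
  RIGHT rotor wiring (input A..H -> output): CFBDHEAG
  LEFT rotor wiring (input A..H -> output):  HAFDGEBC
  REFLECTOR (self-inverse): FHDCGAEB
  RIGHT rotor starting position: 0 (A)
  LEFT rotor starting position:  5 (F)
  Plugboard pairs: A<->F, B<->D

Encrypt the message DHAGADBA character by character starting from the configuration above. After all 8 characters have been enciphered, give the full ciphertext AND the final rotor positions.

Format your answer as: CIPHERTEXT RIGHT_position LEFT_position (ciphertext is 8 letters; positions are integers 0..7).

Char 1 ('D'): step: R->1, L=5; D->plug->B->R->A->L->H->refl->B->L'->H->R'->F->plug->A
Char 2 ('H'): step: R->2, L=5; H->plug->H->R->D->L->C->refl->D->L'->E->R'->F->plug->A
Char 3 ('A'): step: R->3, L=5; A->plug->F->R->H->L->B->refl->H->L'->A->R'->A->plug->F
Char 4 ('G'): step: R->4, L=5; G->plug->G->R->F->L->A->refl->F->L'->C->R'->D->plug->B
Char 5 ('A'): step: R->5, L=5; A->plug->F->R->E->L->D->refl->C->L'->D->R'->B->plug->D
Char 6 ('D'): step: R->6, L=5; D->plug->B->R->A->L->H->refl->B->L'->H->R'->D->plug->B
Char 7 ('B'): step: R->7, L=5; B->plug->D->R->C->L->F->refl->A->L'->F->R'->G->plug->G
Char 8 ('A'): step: R->0, L->6 (L advanced); A->plug->F->R->E->L->H->refl->B->L'->C->R'->A->plug->F
Final: ciphertext=AAFBDBGF, RIGHT=0, LEFT=6

Answer: AAFBDBGF 0 6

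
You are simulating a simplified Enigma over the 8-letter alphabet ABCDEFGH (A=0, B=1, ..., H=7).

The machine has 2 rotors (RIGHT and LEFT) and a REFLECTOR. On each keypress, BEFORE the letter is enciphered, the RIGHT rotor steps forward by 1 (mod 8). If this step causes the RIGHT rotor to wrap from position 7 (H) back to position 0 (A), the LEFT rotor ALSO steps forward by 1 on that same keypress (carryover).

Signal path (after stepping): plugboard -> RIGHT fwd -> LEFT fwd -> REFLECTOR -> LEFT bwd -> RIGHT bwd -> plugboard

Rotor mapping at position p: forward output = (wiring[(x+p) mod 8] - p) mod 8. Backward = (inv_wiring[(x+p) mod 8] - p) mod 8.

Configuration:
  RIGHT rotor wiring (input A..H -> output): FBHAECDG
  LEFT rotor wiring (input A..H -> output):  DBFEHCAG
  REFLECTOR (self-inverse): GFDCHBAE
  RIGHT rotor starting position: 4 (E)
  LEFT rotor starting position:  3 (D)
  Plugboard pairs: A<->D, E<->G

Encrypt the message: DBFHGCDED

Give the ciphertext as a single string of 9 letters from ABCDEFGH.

Char 1 ('D'): step: R->5, L=3; D->plug->A->R->F->L->A->refl->G->L'->G->R'->B->plug->B
Char 2 ('B'): step: R->6, L=3; B->plug->B->R->A->L->B->refl->F->L'->D->R'->D->plug->A
Char 3 ('F'): step: R->7, L=3; F->plug->F->R->F->L->A->refl->G->L'->G->R'->B->plug->B
Char 4 ('H'): step: R->0, L->4 (L advanced); H->plug->H->R->G->L->B->refl->F->L'->F->R'->A->plug->D
Char 5 ('G'): step: R->1, L=4; G->plug->E->R->B->L->G->refl->A->L'->H->R'->C->plug->C
Char 6 ('C'): step: R->2, L=4; C->plug->C->R->C->L->E->refl->H->L'->E->R'->F->plug->F
Char 7 ('D'): step: R->3, L=4; D->plug->A->R->F->L->F->refl->B->L'->G->R'->G->plug->E
Char 8 ('E'): step: R->4, L=4; E->plug->G->R->D->L->C->refl->D->L'->A->R'->A->plug->D
Char 9 ('D'): step: R->5, L=4; D->plug->A->R->F->L->F->refl->B->L'->G->R'->B->plug->B

Answer: BABDCFEDB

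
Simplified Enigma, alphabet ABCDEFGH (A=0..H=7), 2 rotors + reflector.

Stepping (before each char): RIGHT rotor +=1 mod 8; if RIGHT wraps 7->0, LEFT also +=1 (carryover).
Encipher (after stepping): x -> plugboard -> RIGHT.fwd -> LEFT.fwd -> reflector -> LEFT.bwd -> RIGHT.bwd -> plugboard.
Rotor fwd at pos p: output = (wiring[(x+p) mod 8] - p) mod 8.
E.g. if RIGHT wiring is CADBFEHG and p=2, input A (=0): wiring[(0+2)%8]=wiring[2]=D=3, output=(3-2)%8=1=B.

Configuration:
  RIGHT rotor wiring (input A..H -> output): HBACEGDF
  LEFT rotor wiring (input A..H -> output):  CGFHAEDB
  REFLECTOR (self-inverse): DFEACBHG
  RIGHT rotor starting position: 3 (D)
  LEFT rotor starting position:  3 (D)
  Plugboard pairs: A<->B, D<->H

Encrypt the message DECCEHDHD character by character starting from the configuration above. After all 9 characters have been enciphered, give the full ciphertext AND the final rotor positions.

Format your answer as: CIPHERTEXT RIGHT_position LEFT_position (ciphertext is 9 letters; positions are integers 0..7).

Answer: EGEHHDEDE 4 4

Derivation:
Char 1 ('D'): step: R->4, L=3; D->plug->H->R->G->L->D->refl->A->L'->D->R'->E->plug->E
Char 2 ('E'): step: R->5, L=3; E->plug->E->R->E->L->G->refl->H->L'->F->R'->G->plug->G
Char 3 ('C'): step: R->6, L=3; C->plug->C->R->B->L->F->refl->B->L'->C->R'->E->plug->E
Char 4 ('C'): step: R->7, L=3; C->plug->C->R->C->L->B->refl->F->L'->B->R'->D->plug->H
Char 5 ('E'): step: R->0, L->4 (L advanced); E->plug->E->R->E->L->G->refl->H->L'->C->R'->D->plug->H
Char 6 ('H'): step: R->1, L=4; H->plug->D->R->D->L->F->refl->B->L'->G->R'->H->plug->D
Char 7 ('D'): step: R->2, L=4; D->plug->H->R->H->L->D->refl->A->L'->B->R'->E->plug->E
Char 8 ('H'): step: R->3, L=4; H->plug->D->R->A->L->E->refl->C->L'->F->R'->H->plug->D
Char 9 ('D'): step: R->4, L=4; D->plug->H->R->G->L->B->refl->F->L'->D->R'->E->plug->E
Final: ciphertext=EGEHHDEDE, RIGHT=4, LEFT=4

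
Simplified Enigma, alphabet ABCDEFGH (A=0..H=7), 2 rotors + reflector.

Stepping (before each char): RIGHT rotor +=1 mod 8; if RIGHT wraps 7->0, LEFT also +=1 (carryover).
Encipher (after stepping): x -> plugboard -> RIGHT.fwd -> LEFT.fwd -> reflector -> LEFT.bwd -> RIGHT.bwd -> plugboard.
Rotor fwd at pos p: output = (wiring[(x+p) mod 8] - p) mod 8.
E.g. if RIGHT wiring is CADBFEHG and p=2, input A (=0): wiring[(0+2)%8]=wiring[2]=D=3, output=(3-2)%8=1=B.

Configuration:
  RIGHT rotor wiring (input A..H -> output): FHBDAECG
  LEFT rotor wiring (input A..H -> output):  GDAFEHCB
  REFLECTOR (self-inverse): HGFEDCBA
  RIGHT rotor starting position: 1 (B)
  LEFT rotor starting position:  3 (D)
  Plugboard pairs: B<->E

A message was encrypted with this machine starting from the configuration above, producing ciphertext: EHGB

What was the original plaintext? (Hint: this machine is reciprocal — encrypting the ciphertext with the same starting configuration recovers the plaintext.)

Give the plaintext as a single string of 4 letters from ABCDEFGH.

Char 1 ('E'): step: R->2, L=3; E->plug->B->R->B->L->B->refl->G->L'->E->R'->F->plug->F
Char 2 ('H'): step: R->3, L=3; H->plug->H->R->G->L->A->refl->H->L'->D->R'->E->plug->B
Char 3 ('G'): step: R->4, L=3; G->plug->G->R->F->L->D->refl->E->L'->C->R'->D->plug->D
Char 4 ('B'): step: R->5, L=3; B->plug->E->R->C->L->E->refl->D->L'->F->R'->B->plug->E

Answer: FBDE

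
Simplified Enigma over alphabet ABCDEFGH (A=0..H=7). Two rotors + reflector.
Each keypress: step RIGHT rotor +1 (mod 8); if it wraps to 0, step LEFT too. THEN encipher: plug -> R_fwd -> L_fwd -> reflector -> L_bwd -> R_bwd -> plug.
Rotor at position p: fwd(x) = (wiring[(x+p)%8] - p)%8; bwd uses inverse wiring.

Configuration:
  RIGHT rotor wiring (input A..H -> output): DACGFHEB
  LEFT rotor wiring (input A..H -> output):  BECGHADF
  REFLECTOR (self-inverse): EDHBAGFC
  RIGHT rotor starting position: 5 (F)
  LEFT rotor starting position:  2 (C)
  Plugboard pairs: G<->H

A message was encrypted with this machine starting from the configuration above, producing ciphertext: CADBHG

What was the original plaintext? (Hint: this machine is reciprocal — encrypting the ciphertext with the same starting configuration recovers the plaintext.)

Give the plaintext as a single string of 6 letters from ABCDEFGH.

Char 1 ('C'): step: R->6, L=2; C->plug->C->R->F->L->D->refl->B->L'->E->R'->E->plug->E
Char 2 ('A'): step: R->7, L=2; A->plug->A->R->C->L->F->refl->G->L'->D->R'->D->plug->D
Char 3 ('D'): step: R->0, L->3 (L advanced); D->plug->D->R->G->L->B->refl->D->L'->A->R'->B->plug->B
Char 4 ('B'): step: R->1, L=3; B->plug->B->R->B->L->E->refl->A->L'->D->R'->F->plug->F
Char 5 ('H'): step: R->2, L=3; H->plug->G->R->B->L->E->refl->A->L'->D->R'->C->plug->C
Char 6 ('G'): step: R->3, L=3; G->plug->H->R->H->L->H->refl->C->L'->E->R'->C->plug->C

Answer: EDBFCC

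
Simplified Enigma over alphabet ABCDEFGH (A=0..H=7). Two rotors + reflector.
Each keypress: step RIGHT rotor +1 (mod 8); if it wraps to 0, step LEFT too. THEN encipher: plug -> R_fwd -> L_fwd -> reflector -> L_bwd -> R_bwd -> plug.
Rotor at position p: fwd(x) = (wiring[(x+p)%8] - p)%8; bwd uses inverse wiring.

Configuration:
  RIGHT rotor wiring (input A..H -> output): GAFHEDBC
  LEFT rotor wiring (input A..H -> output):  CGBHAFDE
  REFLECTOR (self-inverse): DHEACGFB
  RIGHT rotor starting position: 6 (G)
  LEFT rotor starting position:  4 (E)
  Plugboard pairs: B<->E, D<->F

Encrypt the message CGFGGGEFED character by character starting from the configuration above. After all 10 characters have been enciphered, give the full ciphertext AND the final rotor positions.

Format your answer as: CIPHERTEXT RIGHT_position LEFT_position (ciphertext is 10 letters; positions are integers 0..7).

Char 1 ('C'): step: R->7, L=4; C->plug->C->R->B->L->B->refl->H->L'->C->R'->H->plug->H
Char 2 ('G'): step: R->0, L->5 (L advanced); G->plug->G->R->B->L->G->refl->F->L'->D->R'->F->plug->D
Char 3 ('F'): step: R->1, L=5; F->plug->D->R->D->L->F->refl->G->L'->B->R'->G->plug->G
Char 4 ('G'): step: R->2, L=5; G->plug->G->R->E->L->B->refl->H->L'->C->R'->C->plug->C
Char 5 ('G'): step: R->3, L=5; G->plug->G->R->F->L->E->refl->C->L'->G->R'->D->plug->F
Char 6 ('G'): step: R->4, L=5; G->plug->G->R->B->L->G->refl->F->L'->D->R'->H->plug->H
Char 7 ('E'): step: R->5, L=5; E->plug->B->R->E->L->B->refl->H->L'->C->R'->G->plug->G
Char 8 ('F'): step: R->6, L=5; F->plug->D->R->C->L->H->refl->B->L'->E->R'->B->plug->E
Char 9 ('E'): step: R->7, L=5; E->plug->B->R->H->L->D->refl->A->L'->A->R'->E->plug->B
Char 10 ('D'): step: R->0, L->6 (L advanced); D->plug->F->R->D->L->A->refl->D->L'->E->R'->E->plug->B
Final: ciphertext=HDGCFHGEBB, RIGHT=0, LEFT=6

Answer: HDGCFHGEBB 0 6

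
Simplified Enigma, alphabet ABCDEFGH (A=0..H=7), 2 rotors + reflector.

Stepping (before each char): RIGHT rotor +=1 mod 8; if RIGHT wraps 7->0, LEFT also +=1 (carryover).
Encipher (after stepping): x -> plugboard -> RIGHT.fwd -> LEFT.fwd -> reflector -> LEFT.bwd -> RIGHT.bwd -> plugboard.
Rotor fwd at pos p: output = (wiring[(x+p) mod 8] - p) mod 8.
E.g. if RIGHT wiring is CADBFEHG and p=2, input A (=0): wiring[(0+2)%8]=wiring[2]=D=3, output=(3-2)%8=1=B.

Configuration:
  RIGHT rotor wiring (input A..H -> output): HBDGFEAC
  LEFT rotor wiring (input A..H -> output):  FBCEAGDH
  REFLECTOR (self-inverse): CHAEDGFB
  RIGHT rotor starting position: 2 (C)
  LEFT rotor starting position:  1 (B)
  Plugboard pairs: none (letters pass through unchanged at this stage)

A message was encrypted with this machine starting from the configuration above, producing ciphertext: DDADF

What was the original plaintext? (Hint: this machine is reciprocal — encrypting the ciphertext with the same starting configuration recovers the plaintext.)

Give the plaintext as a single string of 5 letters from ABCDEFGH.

Answer: HCDCD

Derivation:
Char 1 ('D'): step: R->3, L=1; D->plug->D->R->F->L->C->refl->A->L'->A->R'->H->plug->H
Char 2 ('D'): step: R->4, L=1; D->plug->D->R->G->L->G->refl->F->L'->E->R'->C->plug->C
Char 3 ('A'): step: R->5, L=1; A->plug->A->R->H->L->E->refl->D->L'->C->R'->D->plug->D
Char 4 ('D'): step: R->6, L=1; D->plug->D->R->D->L->H->refl->B->L'->B->R'->C->plug->C
Char 5 ('F'): step: R->7, L=1; F->plug->F->R->G->L->G->refl->F->L'->E->R'->D->plug->D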